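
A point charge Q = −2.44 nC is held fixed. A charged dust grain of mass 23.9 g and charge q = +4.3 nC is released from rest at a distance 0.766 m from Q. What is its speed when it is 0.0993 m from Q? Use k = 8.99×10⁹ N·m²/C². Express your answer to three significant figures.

Only the electrostatic force acts, so mechanical energy is conserved: ½mv² = U₁ − U₂ = kQq(1/r₁ − 1/r₂).
U₁ − U₂ = (8.99×10⁹ N·m²/C²)(-2.44×10⁻⁹ C)(4.30×10⁻⁹ C)(1/0.766 − 1/0.0993) = 8.27×10⁻⁷ J.
v = √(2·8.27×10⁻⁷/0.0239) = 8.32×10⁻³ m/s.

8.32×10⁻³ m/s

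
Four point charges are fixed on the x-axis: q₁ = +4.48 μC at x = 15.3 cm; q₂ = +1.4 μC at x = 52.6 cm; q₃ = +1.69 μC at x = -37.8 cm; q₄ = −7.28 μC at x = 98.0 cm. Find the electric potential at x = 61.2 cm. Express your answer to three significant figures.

7.16×10⁴ V

The total potential is the scalar sum of each charge's contribution, V = Σ kqᵢ/rᵢ.
Distances from the field point to each charge: r₁ = 0.459 m, r₂ = 0.0860 m, r₃ = 0.990 m, r₄ = 0.368 m.
V = k[(4.48×10⁻⁶)/(0.459) + (1.40×10⁻⁶)/(0.0860) + (1.69×10⁻⁶)/(0.990) + (-7.28×10⁻⁶)/(0.368)] = 7.16×10⁴ V.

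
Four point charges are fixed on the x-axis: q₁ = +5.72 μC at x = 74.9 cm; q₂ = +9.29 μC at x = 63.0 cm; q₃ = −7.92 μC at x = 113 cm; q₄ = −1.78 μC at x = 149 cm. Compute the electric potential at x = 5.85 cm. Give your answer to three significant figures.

1.43×10⁵ V

The total potential is the scalar sum of each charge's contribution, V = Σ kqᵢ/rᵢ.
Distances from the field point to each charge: r₁ = 0.691 m, r₂ = 0.572 m, r₃ = 1.07 m, r₄ = 1.43 m.
V = k[(5.72×10⁻⁶)/(0.691) + (9.29×10⁻⁶)/(0.572) + (-7.92×10⁻⁶)/(1.07) + (-1.78×10⁻⁶)/(1.43)] = 1.43×10⁵ V.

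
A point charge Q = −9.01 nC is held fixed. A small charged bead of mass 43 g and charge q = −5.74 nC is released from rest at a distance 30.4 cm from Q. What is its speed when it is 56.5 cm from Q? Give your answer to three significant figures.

Only the electrostatic force acts, so mechanical energy is conserved: ½mv² = U₁ − U₂ = kQq(1/r₁ − 1/r₂).
U₁ − U₂ = (8.99×10⁹ N·m²/C²)(-9.01×10⁻⁹ C)(-5.74×10⁻⁹ C)(1/0.304 − 1/0.565) = 7.07×10⁻⁷ J.
v = √(2·7.07×10⁻⁷/0.0430) = 5.73×10⁻³ m/s.

5.73×10⁻³ m/s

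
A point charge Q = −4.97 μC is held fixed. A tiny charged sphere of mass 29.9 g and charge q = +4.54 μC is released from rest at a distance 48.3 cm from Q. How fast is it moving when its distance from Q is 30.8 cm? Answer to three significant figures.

4.00 m/s

Only the electrostatic force acts, so mechanical energy is conserved: ½mv² = U₁ − U₂ = kQq(1/r₁ − 1/r₂).
U₁ − U₂ = (8.99×10⁹ N·m²/C²)(-4.97×10⁻⁶ C)(4.54×10⁻⁶ C)(1/0.483 − 1/0.308) = 0.239 J.
v = √(2·0.239/0.0299) = 4.00 m/s.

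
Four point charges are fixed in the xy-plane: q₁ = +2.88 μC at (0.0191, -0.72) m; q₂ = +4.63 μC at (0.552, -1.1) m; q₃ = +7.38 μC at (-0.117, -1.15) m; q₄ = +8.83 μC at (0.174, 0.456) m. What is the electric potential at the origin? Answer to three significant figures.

2.90×10⁵ V

The total potential is the scalar sum of each charge's contribution, V = Σ kqᵢ/rᵢ.
Distances from the field point to each charge: r₁ = 0.720 m, r₂ = 1.23 m, r₃ = 1.16 m, r₄ = 0.488 m.
V = k[(2.88×10⁻⁶)/(0.720) + (4.63×10⁻⁶)/(1.23) + (7.38×10⁻⁶)/(1.16) + (8.83×10⁻⁶)/(0.488)] = 2.90×10⁵ V.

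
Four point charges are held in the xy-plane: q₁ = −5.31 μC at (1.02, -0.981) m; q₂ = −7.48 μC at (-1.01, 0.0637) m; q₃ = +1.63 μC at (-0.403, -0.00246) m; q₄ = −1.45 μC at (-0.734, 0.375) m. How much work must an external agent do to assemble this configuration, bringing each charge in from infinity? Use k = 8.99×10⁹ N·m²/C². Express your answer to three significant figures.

0.155 J

The work to assemble the configuration equals its total potential energy, U = Σ kqᵢqⱼ/rᵢⱼ over all pairs.
Pair separations: r₁₂ = 2.28 m, r₁₃ = 1.73 m, r₁₄ = 2.22 m, r₂₃ = 0.611 m, r₂₄ = 0.416 m, r₃₄ = 0.502 m.
Summing all 6 pair terms gives U = 0.155 J.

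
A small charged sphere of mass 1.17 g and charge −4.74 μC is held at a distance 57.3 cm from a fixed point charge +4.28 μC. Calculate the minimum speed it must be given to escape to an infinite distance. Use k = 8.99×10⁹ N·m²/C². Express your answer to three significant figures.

23.3 m/s

To just escape, total mechanical energy must reach zero at infinity: ½mv²_min + U = 0, so ½mv²_min = −U = |kQq|/r.
|U| = |kQq|/r = (8.99×10⁹ N·m²/C²)(4.28×10⁻⁶)(4.74×10⁻⁶)/(0.573) = 0.318 J.
v_min = √(2|U|/m) = √(2·0.318/1.17×10⁻³) = 23.3 m/s.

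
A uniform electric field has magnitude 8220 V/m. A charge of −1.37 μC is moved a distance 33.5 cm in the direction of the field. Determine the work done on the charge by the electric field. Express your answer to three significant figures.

The potential change for a displacement 33.5 cm in the direction of the field is ΔV = −Ed = -2750 V.
W_field = −qΔV = -3.77×10⁻³ J.

-3.77×10⁻³ J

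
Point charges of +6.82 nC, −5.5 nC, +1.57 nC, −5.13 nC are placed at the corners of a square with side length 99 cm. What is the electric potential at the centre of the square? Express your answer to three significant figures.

-28.8 V

The total potential is the scalar sum of each charge's contribution, V = Σ kqᵢ/rᵢ.
The distance from each corner to the centre is a√2/2 = 0.700 m.
V = k[(6.82×10⁻⁹)/(0.700) + (-5.50×10⁻⁹)/(0.700) + (1.57×10⁻⁹)/(0.700) + (-5.13×10⁻⁹)/(0.700)] = -28.8 V.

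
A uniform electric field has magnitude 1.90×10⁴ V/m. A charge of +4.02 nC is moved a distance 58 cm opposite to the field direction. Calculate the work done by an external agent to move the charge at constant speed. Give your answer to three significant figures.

The potential change for a displacement 58 cm opposite to the field direction is ΔV = +Ed = 1.10×10⁴ V.
W_ext = qΔV = 4.43×10⁻⁵ J.

4.43×10⁻⁵ J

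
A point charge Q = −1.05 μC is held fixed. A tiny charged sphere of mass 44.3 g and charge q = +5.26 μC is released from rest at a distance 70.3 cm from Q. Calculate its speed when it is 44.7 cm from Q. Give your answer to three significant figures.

Only the electrostatic force acts, so mechanical energy is conserved: ½mv² = U₁ − U₂ = kQq(1/r₁ − 1/r₂).
U₁ − U₂ = (8.99×10⁹ N·m²/C²)(-1.05×10⁻⁶ C)(5.26×10⁻⁶ C)(1/0.703 − 1/0.447) = 0.0404 J.
v = √(2·0.0404/0.0443) = 1.35 m/s.

1.35 m/s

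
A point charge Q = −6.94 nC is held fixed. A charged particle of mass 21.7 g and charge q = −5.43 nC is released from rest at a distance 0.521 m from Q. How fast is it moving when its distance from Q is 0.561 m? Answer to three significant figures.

Only the electrostatic force acts, so mechanical energy is conserved: ½mv² = U₁ − U₂ = kQq(1/r₁ − 1/r₂).
U₁ − U₂ = (8.99×10⁹ N·m²/C²)(-6.94×10⁻⁹ C)(-5.43×10⁻⁹ C)(1/0.521 − 1/0.561) = 4.64×10⁻⁸ J.
v = √(2·4.64×10⁻⁸/0.0217) = 2.07×10⁻³ m/s.

2.07×10⁻³ m/s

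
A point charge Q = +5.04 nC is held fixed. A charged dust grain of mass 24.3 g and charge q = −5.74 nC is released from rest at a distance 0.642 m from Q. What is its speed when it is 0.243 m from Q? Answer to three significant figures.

7.40×10⁻³ m/s

Only the electrostatic force acts, so mechanical energy is conserved: ½mv² = U₁ − U₂ = kQq(1/r₁ − 1/r₂).
U₁ − U₂ = (8.99×10⁹ N·m²/C²)(5.04×10⁻⁹ C)(-5.74×10⁻⁹ C)(1/0.642 − 1/0.243) = 6.65×10⁻⁷ J.
v = √(2·6.65×10⁻⁷/0.0243) = 7.40×10⁻³ m/s.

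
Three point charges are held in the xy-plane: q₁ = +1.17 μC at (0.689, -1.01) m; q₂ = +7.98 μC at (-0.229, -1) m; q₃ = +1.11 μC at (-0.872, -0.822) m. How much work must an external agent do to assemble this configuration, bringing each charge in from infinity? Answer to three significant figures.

The work to assemble the configuration equals its total potential energy, U = Σ kqᵢqⱼ/rᵢⱼ over all pairs.
Pair separations: r₁₂ = 0.918 m, r₁₃ = 1.57 m, r₂₃ = 0.667 m.
U = (0.0914) + (7.43×10⁻³) + (0.119) = 0.218 J.

0.218 J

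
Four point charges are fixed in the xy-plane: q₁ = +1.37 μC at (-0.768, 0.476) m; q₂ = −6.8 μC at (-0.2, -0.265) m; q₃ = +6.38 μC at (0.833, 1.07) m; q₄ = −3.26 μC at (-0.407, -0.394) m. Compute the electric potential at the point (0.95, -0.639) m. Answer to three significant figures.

Electric potential is a scalar, so the contributions from each charge add algebraically: V = Σ kqᵢ/rᵢ.
Distances from the field point to each charge: r₁ = 2.05 m, r₂ = 1.21 m, r₃ = 1.71 m, r₄ = 1.38 m.
V = k[(1.37×10⁻⁶)/(2.05) + (-6.80×10⁻⁶)/(1.21) + (6.38×10⁻⁶)/(1.71) + (-3.26×10⁻⁶)/(1.38)] = -3.23×10⁴ V.

-3.23×10⁴ V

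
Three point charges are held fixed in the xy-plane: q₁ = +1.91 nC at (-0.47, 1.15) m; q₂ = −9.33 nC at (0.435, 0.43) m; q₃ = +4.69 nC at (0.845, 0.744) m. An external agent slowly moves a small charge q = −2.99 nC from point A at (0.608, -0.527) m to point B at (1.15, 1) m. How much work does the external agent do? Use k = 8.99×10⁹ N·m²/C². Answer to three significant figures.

For quasistatic motion the external work equals the change in potential energy: W_ext = qΔV = q(V_B − V_A).
At A: distances to the source charges are 1.99 m, 0.973 m, 1.29 m; V_A = Σ kqᵢ/rᵢ = -45.0 V.
At B: distances to the source charges are 1.63 m, 0.914 m, 0.398 m; V_B = Σ kqᵢ/rᵢ = 24.7 V.
ΔV = V_B − V_A = 69.7 V.
W_ext = qΔV = (-2.99×10⁻⁹ C)(69.7 V) = -2.09×10⁻⁷ J.

-2.09×10⁻⁷ J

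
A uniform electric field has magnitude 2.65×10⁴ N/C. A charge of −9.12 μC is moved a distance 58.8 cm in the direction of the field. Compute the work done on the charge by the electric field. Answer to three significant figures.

The potential change for a displacement 58.8 cm in the direction of the field is ΔV = −Ed = -1.56×10⁴ V.
W_field = −qΔV = -0.142 J.

-0.142 J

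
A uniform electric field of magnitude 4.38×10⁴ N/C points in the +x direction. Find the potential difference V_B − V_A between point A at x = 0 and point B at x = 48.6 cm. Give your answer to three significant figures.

In a uniform field, potential decreases in the direction of E: V_B − V_A = −E·Δx.
V_B − V_A = −(4.38×10⁴ V/m)(0.486 m) = -2.13×10⁴ V.

-2.13×10⁴ V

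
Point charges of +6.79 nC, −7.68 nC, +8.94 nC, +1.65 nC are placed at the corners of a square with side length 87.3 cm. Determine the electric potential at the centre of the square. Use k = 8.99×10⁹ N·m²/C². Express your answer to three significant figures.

The total potential is the scalar sum of each charge's contribution, V = Σ kqᵢ/rᵢ.
The distance from each corner to the centre is a√2/2 = 0.617 m.
V = k[(6.79×10⁻⁹)/(0.617) + (-7.68×10⁻⁹)/(0.617) + (8.94×10⁻⁹)/(0.617) + (1.65×10⁻⁹)/(0.617)] = 141 V.

141 V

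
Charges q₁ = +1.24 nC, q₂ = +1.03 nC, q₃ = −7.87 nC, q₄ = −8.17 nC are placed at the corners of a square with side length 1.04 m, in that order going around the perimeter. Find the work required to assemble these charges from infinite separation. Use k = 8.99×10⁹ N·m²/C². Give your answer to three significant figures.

The assembly work is the sum of pairwise potential energies, U = Σ_{i<j} kqᵢqⱼ/rᵢⱼ.
The four side pairs have separation 1.04 m and the two diagonal pairs 1.47 m.
Summing all 6 pair terms gives U = 2.98×10⁻⁷ J.

2.98×10⁻⁷ J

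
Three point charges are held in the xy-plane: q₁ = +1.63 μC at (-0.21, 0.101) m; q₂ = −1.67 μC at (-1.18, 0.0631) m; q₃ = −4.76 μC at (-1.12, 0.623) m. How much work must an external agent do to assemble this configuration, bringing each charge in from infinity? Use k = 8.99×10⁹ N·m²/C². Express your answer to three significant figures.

0.0352 J

The assembly work is the sum of pairwise potential energies, U = Σ_{i<j} kqᵢqⱼ/rᵢⱼ.
Pair separations: r₁₂ = 0.971 m, r₁₃ = 1.05 m, r₂₃ = 0.563 m.
U = (-0.0252) + (-0.0665) + (0.127) = 0.0352 J.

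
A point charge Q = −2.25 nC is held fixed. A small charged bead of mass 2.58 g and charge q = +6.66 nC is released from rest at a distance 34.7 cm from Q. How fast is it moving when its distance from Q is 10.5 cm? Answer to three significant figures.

0.0263 m/s

Only the electrostatic force acts, so mechanical energy is conserved: ½mv² = U₁ − U₂ = kQq(1/r₁ − 1/r₂).
U₁ − U₂ = (8.99×10⁹ N·m²/C²)(-2.25×10⁻⁹ C)(6.66×10⁻⁹ C)(1/0.347 − 1/0.105) = 8.95×10⁻⁷ J.
v = √(2·8.95×10⁻⁷/2.58×10⁻³) = 0.0263 m/s.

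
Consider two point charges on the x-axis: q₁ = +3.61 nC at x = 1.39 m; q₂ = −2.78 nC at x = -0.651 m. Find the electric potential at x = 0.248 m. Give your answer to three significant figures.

The total potential is the scalar sum of each charge's contribution, V = Σ kqᵢ/rᵢ.
Distances from the field point to each charge: r₁ = 1.14 m, r₂ = 0.899 m.
V = k[(3.61×10⁻⁹)/(1.14) + (-2.78×10⁻⁹)/(0.899)] = 0.618 V.

0.618 V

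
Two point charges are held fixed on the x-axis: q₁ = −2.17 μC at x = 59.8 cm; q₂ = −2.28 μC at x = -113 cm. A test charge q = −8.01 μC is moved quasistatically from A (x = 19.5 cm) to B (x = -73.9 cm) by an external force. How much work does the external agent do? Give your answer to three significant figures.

For quasistatic motion the external work equals the change in potential energy: W_ext = qΔV = q(V_B − V_A).
At A: distances to the source charges are 0.403 m, 1.32 m; V_A = Σ kqᵢ/rᵢ = -6.39×10⁴ V.
At B: distances to the source charges are 1.34 m, 0.391 m; V_B = Σ kqᵢ/rᵢ = -6.70×10⁴ V.
ΔV = V_B − V_A = -3140 V.
W_ext = qΔV = (-8.01×10⁻⁶ C)(-3140 V) = 0.0251 J.

0.0251 J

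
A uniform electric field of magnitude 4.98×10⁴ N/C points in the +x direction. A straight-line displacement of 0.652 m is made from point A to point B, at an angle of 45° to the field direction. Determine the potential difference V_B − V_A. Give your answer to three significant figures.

Only the component of displacement along E changes the potential: ΔV = −E·d·cosθ.
ΔV = −(4.98×10⁴ V/m)(0.652 m)cos45° = -2.30×10⁴ V.

-2.30×10⁴ V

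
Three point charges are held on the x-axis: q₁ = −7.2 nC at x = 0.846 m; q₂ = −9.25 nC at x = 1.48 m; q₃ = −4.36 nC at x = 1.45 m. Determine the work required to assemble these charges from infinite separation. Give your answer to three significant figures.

The assembly work is the sum of pairwise potential energies, U = Σ_{i<j} kqᵢqⱼ/rᵢⱼ.
Pair separations: r₁₂ = 0.634 m, r₁₃ = 0.604 m, r₂₃ = 0.0300 m.
U = (9.44×10⁻⁷) + (4.67×10⁻⁷) + (1.21×10⁻⁵) = 1.35×10⁻⁵ J.

1.35×10⁻⁵ J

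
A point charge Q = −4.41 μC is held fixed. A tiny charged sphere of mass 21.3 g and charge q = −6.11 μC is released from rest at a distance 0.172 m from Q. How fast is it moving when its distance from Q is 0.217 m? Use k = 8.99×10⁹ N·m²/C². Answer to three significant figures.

5.24 m/s

Only the electrostatic force acts, so mechanical energy is conserved: ½mv² = U₁ − U₂ = kQq(1/r₁ − 1/r₂).
U₁ − U₂ = (8.99×10⁹ N·m²/C²)(-4.41×10⁻⁶ C)(-6.11×10⁻⁶ C)(1/0.172 − 1/0.217) = 0.292 J.
v = √(2·0.292/0.0213) = 5.24 m/s.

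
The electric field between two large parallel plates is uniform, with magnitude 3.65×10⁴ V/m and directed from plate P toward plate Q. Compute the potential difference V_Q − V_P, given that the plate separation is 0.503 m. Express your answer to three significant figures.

In a uniform field, potential decreases in the direction of E: ΔV = −E·d for a displacement d parallel to E.
Going from P to Q is a displacement of 0.503 m along the field, so V_Q − V_P = −Ed = -1.84×10⁴ V.

-1.84×10⁴ V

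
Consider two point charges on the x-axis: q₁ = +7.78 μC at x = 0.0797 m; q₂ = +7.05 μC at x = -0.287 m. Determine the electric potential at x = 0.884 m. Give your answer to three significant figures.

Electric potential is a scalar, so the contributions from each charge add algebraically: V = Σ kqᵢ/rᵢ.
Distances from the field point to each charge: r₁ = 0.804 m, r₂ = 1.17 m.
V = k[(7.78×10⁻⁶)/(0.804) + (7.05×10⁻⁶)/(1.17)] = 1.41×10⁵ V.

1.41×10⁵ V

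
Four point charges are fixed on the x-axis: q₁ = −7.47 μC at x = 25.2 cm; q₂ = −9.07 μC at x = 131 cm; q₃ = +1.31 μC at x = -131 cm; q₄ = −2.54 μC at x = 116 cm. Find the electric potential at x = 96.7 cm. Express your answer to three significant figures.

-4.45×10⁵ V

The total potential is the scalar sum of each charge's contribution, V = Σ kqᵢ/rᵢ.
Distances from the field point to each charge: r₁ = 0.715 m, r₂ = 0.343 m, r₃ = 2.28 m, r₄ = 0.193 m.
V = k[(-7.47×10⁻⁶)/(0.715) + (-9.07×10⁻⁶)/(0.343) + (1.31×10⁻⁶)/(2.28) + (-2.54×10⁻⁶)/(0.193)] = -4.45×10⁵ V.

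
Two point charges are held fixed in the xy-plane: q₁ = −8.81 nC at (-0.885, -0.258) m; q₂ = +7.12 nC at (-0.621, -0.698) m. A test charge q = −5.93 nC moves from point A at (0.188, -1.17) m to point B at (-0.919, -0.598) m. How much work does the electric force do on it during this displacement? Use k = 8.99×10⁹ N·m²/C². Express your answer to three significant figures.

-2.39×10⁻⁷ J

The work done by the electric force is W_field = −ΔU = −q(V_B − V_A) = q(V_A − V_B).
At A: distances to the source charges are 1.41 m, 0.937 m; V_A = Σ kqᵢ/rᵢ = 12.1 V.
At B: distances to the source charges are 0.342 m, 0.314 m; V_B = Σ kqᵢ/rᵢ = -28.2 V.
ΔV = V_B − V_A = -40.3 V.
W_field = −qΔV = −(-5.93×10⁻⁹ C)(-40.3 V) = -2.39×10⁻⁷ J.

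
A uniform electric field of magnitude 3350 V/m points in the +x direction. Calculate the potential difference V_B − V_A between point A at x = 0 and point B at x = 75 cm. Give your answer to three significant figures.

-2510 V

In a uniform field, potential decreases in the direction of E: V_B − V_A = −E·Δx.
V_B − V_A = −(3350 V/m)(0.750 m) = -2510 V.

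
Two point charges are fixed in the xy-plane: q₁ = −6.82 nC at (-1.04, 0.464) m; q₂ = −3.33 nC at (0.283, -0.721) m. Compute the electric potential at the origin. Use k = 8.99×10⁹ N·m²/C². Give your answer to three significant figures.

-92.5 V

Electric potential is a scalar, so the contributions from each charge add algebraically: V = Σ kqᵢ/rᵢ.
Distances from the field point to each charge: r₁ = 1.14 m, r₂ = 0.775 m.
V = k[(-6.82×10⁻⁹)/(1.14) + (-3.33×10⁻⁹)/(0.775)] = -92.5 V.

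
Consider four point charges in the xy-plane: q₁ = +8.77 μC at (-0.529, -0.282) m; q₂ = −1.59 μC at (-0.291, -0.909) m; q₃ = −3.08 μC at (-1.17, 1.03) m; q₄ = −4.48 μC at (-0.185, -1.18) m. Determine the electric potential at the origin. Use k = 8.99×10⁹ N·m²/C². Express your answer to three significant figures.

6.51×10⁴ V

The total potential is the scalar sum of each charge's contribution, V = Σ kqᵢ/rᵢ.
Distances from the field point to each charge: r₁ = 0.599 m, r₂ = 0.954 m, r₃ = 1.56 m, r₄ = 1.19 m.
V = k[(8.77×10⁻⁶)/(0.599) + (-1.59×10⁻⁶)/(0.954) + (-3.08×10⁻⁶)/(1.56) + (-4.48×10⁻⁶)/(1.19)] = 6.51×10⁴ V.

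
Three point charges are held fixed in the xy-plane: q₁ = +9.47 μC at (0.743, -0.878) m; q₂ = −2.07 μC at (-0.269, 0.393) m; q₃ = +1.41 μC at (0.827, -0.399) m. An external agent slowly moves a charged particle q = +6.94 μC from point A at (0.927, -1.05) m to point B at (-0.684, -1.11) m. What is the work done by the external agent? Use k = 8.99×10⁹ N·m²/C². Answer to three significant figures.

For quasistatic motion the external work equals the change in potential energy: W_ext = qΔV = q(V_B − V_A).
At A: distances to the source charges are 0.252 m, 1.87 m, 0.659 m; V_A = Σ kqᵢ/rᵢ = 3.47×10⁵ V.
At B: distances to the source charges are 1.45 m, 1.56 m, 1.67 m; V_B = Σ kqᵢ/rᵢ = 5.45×10⁴ V.
ΔV = V_B − V_A = -2.93×10⁵ V.
W_ext = qΔV = (6.94×10⁻⁶ C)(-2.93×10⁵ V) = -2.03 J.

-2.03 J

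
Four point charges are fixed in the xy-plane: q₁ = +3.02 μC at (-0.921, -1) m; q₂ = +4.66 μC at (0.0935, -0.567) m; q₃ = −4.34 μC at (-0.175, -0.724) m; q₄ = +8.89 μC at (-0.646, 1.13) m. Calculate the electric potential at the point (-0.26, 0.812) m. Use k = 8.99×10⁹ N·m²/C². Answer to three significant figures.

1.78×10⁵ V

The total potential is the scalar sum of each charge's contribution, V = Σ kqᵢ/rᵢ.
Distances from the field point to each charge: r₁ = 1.93 m, r₂ = 1.42 m, r₃ = 1.54 m, r₄ = 0.500 m.
V = k[(3.02×10⁻⁶)/(1.93) + (4.66×10⁻⁶)/(1.42) + (-4.34×10⁻⁶)/(1.54) + (8.89×10⁻⁶)/(0.500)] = 1.78×10⁵ V.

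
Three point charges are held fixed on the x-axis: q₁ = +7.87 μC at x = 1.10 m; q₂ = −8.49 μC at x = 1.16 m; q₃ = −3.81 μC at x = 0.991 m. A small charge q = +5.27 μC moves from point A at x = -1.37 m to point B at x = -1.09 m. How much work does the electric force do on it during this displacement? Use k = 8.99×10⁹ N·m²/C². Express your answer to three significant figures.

The work done by the electric force is W_field = −ΔU = −q(V_B − V_A) = q(V_A − V_B).
At A: distances to the source charges are 2.47 m, 2.53 m, 2.36 m; V_A = Σ kqᵢ/rᵢ = -1.60×10⁴ V.
At B: distances to the source charges are 2.19 m, 2.25 m, 2.08 m; V_B = Σ kqᵢ/rᵢ = -1.81×10⁴ V.
ΔV = V_B − V_A = -2040 V.
W_field = −qΔV = −(5.27×10⁻⁶ C)(-2040 V) = 0.0108 J.

0.0108 J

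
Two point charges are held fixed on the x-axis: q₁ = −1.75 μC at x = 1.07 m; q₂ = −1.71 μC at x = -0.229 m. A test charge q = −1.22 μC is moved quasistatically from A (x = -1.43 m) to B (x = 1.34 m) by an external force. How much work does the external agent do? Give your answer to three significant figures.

0.0597 J

For quasistatic motion the external work equals the change in potential energy: W_ext = qΔV = q(V_B − V_A).
At A: distances to the source charges are 2.50 m, 1.20 m; V_A = Σ kqᵢ/rᵢ = -1.91×10⁴ V.
At B: distances to the source charges are 0.270 m, 1.57 m; V_B = Σ kqᵢ/rᵢ = -6.81×10⁴ V.
ΔV = V_B − V_A = -4.90×10⁴ V.
W_ext = qΔV = (-1.22×10⁻⁶ C)(-4.90×10⁴ V) = 0.0597 J.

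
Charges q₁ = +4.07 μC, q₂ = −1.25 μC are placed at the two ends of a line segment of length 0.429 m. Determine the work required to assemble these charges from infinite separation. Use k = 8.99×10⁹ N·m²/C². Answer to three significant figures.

The assembly work is the sum of pairwise potential energies, U = Σ_{i<j} kqᵢqⱼ/rᵢⱼ.
The separation is r = 0.429 m.
U = (-0.107) = -0.107 J.

-0.107 J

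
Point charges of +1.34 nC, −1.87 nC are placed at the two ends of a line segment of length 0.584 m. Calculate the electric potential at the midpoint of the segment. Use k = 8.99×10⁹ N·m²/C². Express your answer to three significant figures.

Electric potential is a scalar, so the contributions from each charge add algebraically: V = Σ kqᵢ/rᵢ.
Each charge is 0.292 m from the midpoint.
V = k[(1.34×10⁻⁹)/(0.292) + (-1.87×10⁻⁹)/(0.292)] = -16.3 V.

-16.3 V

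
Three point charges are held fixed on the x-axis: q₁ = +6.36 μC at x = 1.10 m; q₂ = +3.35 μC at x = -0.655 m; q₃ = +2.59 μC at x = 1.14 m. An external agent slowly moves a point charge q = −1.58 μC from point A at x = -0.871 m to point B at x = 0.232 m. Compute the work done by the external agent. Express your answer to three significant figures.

For quasistatic motion the external work equals the change in potential energy: W_ext = qΔV = q(V_B − V_A).
At A: distances to the source charges are 1.97 m, 0.216 m, 2.01 m; V_A = Σ kqᵢ/rᵢ = 1.80×10⁵ V.
At B: distances to the source charges are 0.868 m, 0.887 m, 0.908 m; V_B = Σ kqᵢ/rᵢ = 1.25×10⁵ V.
ΔV = V_B − V_A = -5.45×10⁴ V.
W_ext = qΔV = (-1.58×10⁻⁶ C)(-5.45×10⁴ V) = 0.0862 J.

0.0862 J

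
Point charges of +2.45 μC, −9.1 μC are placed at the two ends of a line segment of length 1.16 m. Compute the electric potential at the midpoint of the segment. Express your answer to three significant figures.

The total potential is the scalar sum of each charge's contribution, V = Σ kqᵢ/rᵢ.
Each charge is 0.580 m from the midpoint.
V = k[(2.45×10⁻⁶)/(0.580) + (-9.10×10⁻⁶)/(0.580)] = -1.03×10⁵ V.

-1.03×10⁵ V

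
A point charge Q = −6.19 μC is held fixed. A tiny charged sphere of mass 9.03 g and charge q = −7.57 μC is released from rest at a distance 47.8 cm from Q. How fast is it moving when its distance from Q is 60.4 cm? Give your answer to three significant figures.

Only the electrostatic force acts, so mechanical energy is conserved: ½mv² = U₁ − U₂ = kQq(1/r₁ − 1/r₂).
U₁ − U₂ = (8.99×10⁹ N·m²/C²)(-6.19×10⁻⁶ C)(-7.57×10⁻⁶ C)(1/0.478 − 1/0.604) = 0.184 J.
v = √(2·0.184/9.03×10⁻³) = 6.38 m/s.

6.38 m/s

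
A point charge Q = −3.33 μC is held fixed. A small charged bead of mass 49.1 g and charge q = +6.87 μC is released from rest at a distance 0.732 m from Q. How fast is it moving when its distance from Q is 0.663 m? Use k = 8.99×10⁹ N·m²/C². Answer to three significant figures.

Only the electrostatic force acts, so mechanical energy is conserved: ½mv² = U₁ − U₂ = kQq(1/r₁ − 1/r₂).
U₁ − U₂ = (8.99×10⁹ N·m²/C²)(-3.33×10⁻⁶ C)(6.87×10⁻⁶ C)(1/0.732 − 1/0.663) = 0.0292 J.
v = √(2·0.0292/0.0491) = 1.09 m/s.

1.09 m/s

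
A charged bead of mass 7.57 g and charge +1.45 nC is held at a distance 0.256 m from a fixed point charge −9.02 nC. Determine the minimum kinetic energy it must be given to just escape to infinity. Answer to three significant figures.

To just escape, total mechanical energy must reach zero at infinity: ½mv²_min + U = 0, so ½mv²_min = −U = |kQq|/r.
|U| = |kQq|/r = (8.99×10⁹ N·m²/C²)(9.02×10⁻⁹)(1.45×10⁻⁹)/(0.256) = 4.59×10⁻⁷ J.

4.59×10⁻⁷ J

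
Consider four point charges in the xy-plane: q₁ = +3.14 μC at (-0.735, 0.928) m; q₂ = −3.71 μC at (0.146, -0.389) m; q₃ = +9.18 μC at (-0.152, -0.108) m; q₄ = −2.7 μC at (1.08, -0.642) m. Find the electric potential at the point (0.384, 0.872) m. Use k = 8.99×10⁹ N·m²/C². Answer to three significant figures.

5.85×10⁴ V

Electric potential is a scalar, so the contributions from each charge add algebraically: V = Σ kqᵢ/rᵢ.
Distances from the field point to each charge: r₁ = 1.12 m, r₂ = 1.28 m, r₃ = 1.12 m, r₄ = 1.67 m.
V = k[(3.14×10⁻⁶)/(1.12) + (-3.71×10⁻⁶)/(1.28) + (9.18×10⁻⁶)/(1.12) + (-2.70×10⁻⁶)/(1.67)] = 5.85×10⁴ V.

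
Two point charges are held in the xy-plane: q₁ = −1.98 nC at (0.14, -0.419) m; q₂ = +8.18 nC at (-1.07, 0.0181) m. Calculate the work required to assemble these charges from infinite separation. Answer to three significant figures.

-1.13×10⁻⁷ J

The work to assemble the configuration equals its total potential energy, U = Σ kqᵢqⱼ/rᵢⱼ over all pairs.
Pair separations: r₁₂ = 1.29 m.
U = (-1.13×10⁻⁷) = -1.13×10⁻⁷ J.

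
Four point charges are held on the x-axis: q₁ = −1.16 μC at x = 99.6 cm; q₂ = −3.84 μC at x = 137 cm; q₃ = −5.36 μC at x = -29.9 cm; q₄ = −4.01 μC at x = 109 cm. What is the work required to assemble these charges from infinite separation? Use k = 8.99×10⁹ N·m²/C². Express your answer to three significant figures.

The assembly work is the sum of pairwise potential energies, U = Σ_{i<j} kqᵢqⱼ/rᵢⱼ.
Pair separations: r₁₂ = 0.374 m, r₁₃ = 1.29 m, r₁₄ = 0.0940 m, r₂₃ = 1.67 m, r₂₄ = 0.280 m, r₃₄ = 1.39 m.
Summing all 6 pair terms gives U = 1.34 J.

1.34 J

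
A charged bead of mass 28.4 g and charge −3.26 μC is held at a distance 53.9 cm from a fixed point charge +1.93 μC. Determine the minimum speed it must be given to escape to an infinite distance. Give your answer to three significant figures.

To just escape, total mechanical energy must reach zero at infinity: ½mv²_min + U = 0, so ½mv²_min = −U = |kQq|/r.
|U| = |kQq|/r = (8.99×10⁹ N·m²/C²)(1.93×10⁻⁶)(3.26×10⁻⁶)/(0.539) = 0.105 J.
v_min = √(2|U|/m) = √(2·0.105/0.0284) = 2.72 m/s.

2.72 m/s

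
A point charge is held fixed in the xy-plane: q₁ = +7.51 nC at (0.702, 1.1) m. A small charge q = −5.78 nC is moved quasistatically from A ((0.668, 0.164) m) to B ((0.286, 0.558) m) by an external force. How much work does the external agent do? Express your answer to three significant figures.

For quasistatic motion the external work equals the change in potential energy: W_ext = qΔV = q(V_B − V_A).
At A: distance to the source charge is 0.937 m; V_A = kq₁/r = 72.1 V.
At B: distance to the source charge is 0.683 m; V_B = kq₁/r = 98.8 V.
ΔV = V_B − V_A = 26.7 V.
W_ext = qΔV = (-5.78×10⁻⁹ C)(26.7 V) = -1.55×10⁻⁷ J.

-1.55×10⁻⁷ J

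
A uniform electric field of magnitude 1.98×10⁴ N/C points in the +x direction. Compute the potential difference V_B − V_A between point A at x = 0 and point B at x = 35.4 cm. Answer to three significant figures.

In a uniform field, potential decreases in the direction of E: V_B − V_A = −E·Δx.
V_B − V_A = −(1.98×10⁴ V/m)(0.354 m) = -7010 V.

-7010 V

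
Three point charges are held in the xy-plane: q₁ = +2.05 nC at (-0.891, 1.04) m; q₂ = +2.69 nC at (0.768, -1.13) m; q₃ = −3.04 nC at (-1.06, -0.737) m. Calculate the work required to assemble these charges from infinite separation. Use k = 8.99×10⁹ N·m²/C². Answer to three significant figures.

-5.26×10⁻⁸ J

The work to assemble the configuration equals its total potential energy, U = Σ kqᵢqⱼ/rᵢⱼ over all pairs.
Pair separations: r₁₂ = 2.73 m, r₁₃ = 1.79 m, r₂₃ = 1.87 m.
U = (1.81×10⁻⁸) + (-3.14×10⁻⁸) + (-3.93×10⁻⁸) = -5.26×10⁻⁸ J.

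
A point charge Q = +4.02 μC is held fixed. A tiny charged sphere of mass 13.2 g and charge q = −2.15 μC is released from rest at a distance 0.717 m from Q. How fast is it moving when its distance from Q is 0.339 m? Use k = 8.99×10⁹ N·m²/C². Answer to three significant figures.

Only the electrostatic force acts, so mechanical energy is conserved: ½mv² = U₁ − U₂ = kQq(1/r₁ − 1/r₂).
U₁ − U₂ = (8.99×10⁹ N·m²/C²)(4.02×10⁻⁶ C)(-2.15×10⁻⁶ C)(1/0.717 − 1/0.339) = 0.121 J.
v = √(2·0.121/0.0132) = 4.28 m/s.

4.28 m/s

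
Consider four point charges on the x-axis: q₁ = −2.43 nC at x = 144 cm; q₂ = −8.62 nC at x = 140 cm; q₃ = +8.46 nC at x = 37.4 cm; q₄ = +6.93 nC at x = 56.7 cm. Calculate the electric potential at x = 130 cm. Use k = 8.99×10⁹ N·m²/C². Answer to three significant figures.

-764 V

The total potential is the scalar sum of each charge's contribution, V = Σ kqᵢ/rᵢ.
Distances from the field point to each charge: r₁ = 0.140 m, r₂ = 0.100 m, r₃ = 0.926 m, r₄ = 0.733 m.
V = k[(-2.43×10⁻⁹)/(0.140) + (-8.62×10⁻⁹)/(0.100) + (8.46×10⁻⁹)/(0.926) + (6.93×10⁻⁹)/(0.733)] = -764 V.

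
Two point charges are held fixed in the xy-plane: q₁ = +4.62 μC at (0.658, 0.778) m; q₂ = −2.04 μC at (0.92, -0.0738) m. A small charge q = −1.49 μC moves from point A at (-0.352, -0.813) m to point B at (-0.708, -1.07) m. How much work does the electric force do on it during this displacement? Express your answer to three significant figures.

The work done by the electric force is W_field = −ΔU = −q(V_B − V_A) = q(V_A − V_B).
At A: distances to the source charges are 1.88 m, 1.47 m; V_A = Σ kqᵢ/rᵢ = 9570 V.
At B: distances to the source charges are 2.30 m, 1.91 m; V_B = Σ kqᵢ/rᵢ = 8460 V.
ΔV = V_B − V_A = -1110 V.
W_field = −qΔV = −(-1.49×10⁻⁶ C)(-1110 V) = -1.65×10⁻³ J.

-1.65×10⁻³ J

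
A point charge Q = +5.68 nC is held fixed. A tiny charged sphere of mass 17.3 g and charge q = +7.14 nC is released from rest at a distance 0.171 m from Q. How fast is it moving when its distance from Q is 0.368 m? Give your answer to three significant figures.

Only the electrostatic force acts, so mechanical energy is conserved: ½mv² = U₁ − U₂ = kQq(1/r₁ − 1/r₂).
U₁ − U₂ = (8.99×10⁹ N·m²/C²)(5.68×10⁻⁹ C)(7.14×10⁻⁹ C)(1/0.171 − 1/0.368) = 1.14×10⁻⁶ J.
v = √(2·1.14×10⁻⁶/0.0173) = 0.0115 m/s.

0.0115 m/s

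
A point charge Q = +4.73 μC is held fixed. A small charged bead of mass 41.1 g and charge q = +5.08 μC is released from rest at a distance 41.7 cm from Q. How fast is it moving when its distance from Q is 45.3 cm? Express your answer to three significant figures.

Only the electrostatic force acts, so mechanical energy is conserved: ½mv² = U₁ − U₂ = kQq(1/r₁ − 1/r₂).
U₁ − U₂ = (8.99×10⁹ N·m²/C²)(4.73×10⁻⁶ C)(5.08×10⁻⁶ C)(1/0.417 − 1/0.453) = 0.0412 J.
v = √(2·0.0412/0.0411) = 1.42 m/s.

1.42 m/s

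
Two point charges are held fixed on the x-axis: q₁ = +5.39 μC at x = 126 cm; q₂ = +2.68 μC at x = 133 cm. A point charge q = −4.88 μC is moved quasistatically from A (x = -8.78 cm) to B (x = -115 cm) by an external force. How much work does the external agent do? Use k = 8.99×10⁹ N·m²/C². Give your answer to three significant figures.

0.113 J

For quasistatic motion the external work equals the change in potential energy: W_ext = qΔV = q(V_B − V_A).
At A: distances to the source charges are 1.35 m, 1.42 m; V_A = Σ kqᵢ/rᵢ = 5.29×10⁴ V.
At B: distances to the source charges are 2.41 m, 2.48 m; V_B = Σ kqᵢ/rᵢ = 2.98×10⁴ V.
ΔV = V_B − V_A = -2.31×10⁴ V.
W_ext = qΔV = (-4.88×10⁻⁶ C)(-2.31×10⁴ V) = 0.113 J.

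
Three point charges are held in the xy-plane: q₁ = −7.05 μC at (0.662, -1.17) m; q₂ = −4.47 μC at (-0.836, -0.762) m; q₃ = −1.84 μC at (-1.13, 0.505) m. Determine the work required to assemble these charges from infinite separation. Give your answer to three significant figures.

0.287 J

The assembly work is the sum of pairwise potential energies, U = Σ_{i<j} kqᵢqⱼ/rᵢⱼ.
Pair separations: r₁₂ = 1.55 m, r₁₃ = 2.45 m, r₂₃ = 1.30 m.
U = (0.182) + (0.0475) + (0.0568) = 0.287 J.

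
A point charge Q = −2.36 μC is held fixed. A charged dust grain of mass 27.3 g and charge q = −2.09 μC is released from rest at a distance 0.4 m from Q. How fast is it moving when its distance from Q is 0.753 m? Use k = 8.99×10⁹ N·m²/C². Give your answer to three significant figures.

Only the electrostatic force acts, so mechanical energy is conserved: ½mv² = U₁ − U₂ = kQq(1/r₁ − 1/r₂).
U₁ − U₂ = (8.99×10⁹ N·m²/C²)(-2.36×10⁻⁶ C)(-2.09×10⁻⁶ C)(1/0.400 − 1/0.753) = 0.0520 J.
v = √(2·0.0520/0.0273) = 1.95 m/s.

1.95 m/s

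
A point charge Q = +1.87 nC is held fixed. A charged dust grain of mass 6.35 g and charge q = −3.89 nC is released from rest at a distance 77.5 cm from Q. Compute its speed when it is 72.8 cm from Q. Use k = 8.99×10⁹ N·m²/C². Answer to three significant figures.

Only the electrostatic force acts, so mechanical energy is conserved: ½mv² = U₁ − U₂ = kQq(1/r₁ − 1/r₂).
U₁ − U₂ = (8.99×10⁹ N·m²/C²)(1.87×10⁻⁹ C)(-3.89×10⁻⁹ C)(1/0.775 − 1/0.728) = 5.45×10⁻⁹ J.
v = √(2·5.45×10⁻⁹/6.35×10⁻³) = 1.31×10⁻³ m/s.

1.31×10⁻³ m/s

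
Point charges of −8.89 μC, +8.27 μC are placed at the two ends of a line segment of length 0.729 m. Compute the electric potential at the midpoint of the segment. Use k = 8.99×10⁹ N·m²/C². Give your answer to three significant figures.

The total potential is the scalar sum of each charge's contribution, V = Σ kqᵢ/rᵢ.
Each charge is 0.364 m from the midpoint.
V = k[(-8.89×10⁻⁶)/(0.364) + (8.27×10⁻⁶)/(0.364)] = -1.53×10⁴ V.

-1.53×10⁴ V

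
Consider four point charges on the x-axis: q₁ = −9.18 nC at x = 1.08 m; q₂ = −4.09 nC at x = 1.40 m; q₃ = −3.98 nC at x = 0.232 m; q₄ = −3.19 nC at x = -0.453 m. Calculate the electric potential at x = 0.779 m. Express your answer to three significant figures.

-422 V

The total potential is the scalar sum of each charge's contribution, V = Σ kqᵢ/rᵢ.
Distances from the field point to each charge: r₁ = 0.301 m, r₂ = 0.621 m, r₃ = 0.547 m, r₄ = 1.23 m.
V = k[(-9.18×10⁻⁹)/(0.301) + (-4.09×10⁻⁹)/(0.621) + (-3.98×10⁻⁹)/(0.547) + (-3.19×10⁻⁹)/(1.23)] = -422 V.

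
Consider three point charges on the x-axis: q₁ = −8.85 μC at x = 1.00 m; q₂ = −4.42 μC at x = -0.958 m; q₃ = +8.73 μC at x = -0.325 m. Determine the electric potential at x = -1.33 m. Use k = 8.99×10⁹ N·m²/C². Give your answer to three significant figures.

-6.29×10⁴ V

Electric potential is a scalar, so the contributions from each charge add algebraically: V = Σ kqᵢ/rᵢ.
Distances from the field point to each charge: r₁ = 2.33 m, r₂ = 0.372 m, r₃ = 1.01 m.
V = k[(-8.85×10⁻⁶)/(2.33) + (-4.42×10⁻⁶)/(0.372) + (8.73×10⁻⁶)/(1.01)] = -6.29×10⁴ V.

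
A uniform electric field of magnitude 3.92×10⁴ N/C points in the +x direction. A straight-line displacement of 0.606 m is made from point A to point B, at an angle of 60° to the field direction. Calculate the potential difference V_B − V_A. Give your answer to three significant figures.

Only the component of displacement along E changes the potential: ΔV = −E·d·cosθ.
ΔV = −(3.92×10⁴ V/m)(0.606 m)cos60° = -1.19×10⁴ V.

-1.19×10⁴ V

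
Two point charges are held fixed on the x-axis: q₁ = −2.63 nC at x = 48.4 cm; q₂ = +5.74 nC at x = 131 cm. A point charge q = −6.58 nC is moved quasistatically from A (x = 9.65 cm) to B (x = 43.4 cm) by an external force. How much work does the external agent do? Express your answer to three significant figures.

2.60×10⁻⁶ J

For quasistatic motion the external work equals the change in potential energy: W_ext = qΔV = q(V_B − V_A).
At A: distances to the source charges are 0.387 m, 1.21 m; V_A = Σ kqᵢ/rᵢ = -18.5 V.
At B: distances to the source charges are 0.0500 m, 0.876 m; V_B = Σ kqᵢ/rᵢ = -414 V.
ΔV = V_B − V_A = -395 V.
W_ext = qΔV = (-6.58×10⁻⁹ C)(-395 V) = 2.60×10⁻⁶ J.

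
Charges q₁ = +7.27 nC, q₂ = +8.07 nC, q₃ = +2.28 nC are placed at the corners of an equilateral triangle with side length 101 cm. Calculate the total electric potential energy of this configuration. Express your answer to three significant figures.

The work to assemble the configuration equals its total potential energy, U = Σ kqᵢqⱼ/rᵢⱼ over all pairs.
All three pair separations equal the side length, 1.01 m.
U = (5.22×10⁻⁷) + (1.48×10⁻⁷) + (1.64×10⁻⁷) = 8.34×10⁻⁷ J.

8.34×10⁻⁷ J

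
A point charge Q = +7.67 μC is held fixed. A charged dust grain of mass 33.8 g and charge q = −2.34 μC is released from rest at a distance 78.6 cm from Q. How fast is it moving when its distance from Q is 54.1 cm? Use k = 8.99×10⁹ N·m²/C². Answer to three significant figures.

Only the electrostatic force acts, so mechanical energy is conserved: ½mv² = U₁ − U₂ = kQq(1/r₁ − 1/r₂).
U₁ − U₂ = (8.99×10⁹ N·m²/C²)(7.67×10⁻⁶ C)(-2.34×10⁻⁶ C)(1/0.786 − 1/0.541) = 0.0930 J.
v = √(2·0.0930/0.0338) = 2.35 m/s.

2.35 m/s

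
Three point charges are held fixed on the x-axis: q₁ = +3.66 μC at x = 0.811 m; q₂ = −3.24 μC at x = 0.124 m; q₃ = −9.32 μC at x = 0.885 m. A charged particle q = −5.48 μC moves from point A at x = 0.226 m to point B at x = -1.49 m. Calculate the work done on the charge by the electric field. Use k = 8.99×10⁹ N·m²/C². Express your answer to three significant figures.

The work done by the electric force is W_field = −ΔU = −q(V_B − V_A) = q(V_A − V_B).
At A: distances to the source charges are 0.585 m, 0.102 m, 0.659 m; V_A = Σ kqᵢ/rᵢ = -3.56×10⁵ V.
At B: distances to the source charges are 2.30 m, 1.61 m, 2.38 m; V_B = Σ kqᵢ/rᵢ = -3.90×10⁴ V.
ΔV = V_B − V_A = 3.17×10⁵ V.
W_field = −qΔV = −(-5.48×10⁻⁶ C)(3.17×10⁵ V) = 1.74 J.

1.74 J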